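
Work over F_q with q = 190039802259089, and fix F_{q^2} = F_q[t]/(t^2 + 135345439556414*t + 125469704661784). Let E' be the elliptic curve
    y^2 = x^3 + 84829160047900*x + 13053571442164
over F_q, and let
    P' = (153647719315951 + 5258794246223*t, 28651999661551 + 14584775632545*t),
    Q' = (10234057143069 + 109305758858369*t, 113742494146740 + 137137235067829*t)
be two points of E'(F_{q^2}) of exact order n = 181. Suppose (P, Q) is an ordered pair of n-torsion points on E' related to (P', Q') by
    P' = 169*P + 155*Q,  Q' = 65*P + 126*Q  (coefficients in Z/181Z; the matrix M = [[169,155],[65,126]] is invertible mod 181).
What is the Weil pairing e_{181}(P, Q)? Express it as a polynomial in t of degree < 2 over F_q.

The 181-Weil pairing on E[181] over F_{190039802259089} is alternating-bilinear: e_{181}(P',Q') = e_{181}(P,Q)^det(M).
det(M) mod 181 = 178; its inverse in (Z/181)^* is 60 (check: 178*60 mod 181 = 1).
8-bit Miller (10110101) on E'/F_{190039802259089} with a'=84829160047900, b'=13053571442164: accumulate tangent/chord ratios at Q'+S and P'+S'.
Miller gives e_{181}(P',Q') = 45985517827103 + 164676416526350*t in F_{190039802259089^2}.
(45985517827103 + 164676416526350*t)^{60} mod (190039802259089,f) = 26173302087482 + 115830868539480*t.

26173302087482 + 115830868539480*t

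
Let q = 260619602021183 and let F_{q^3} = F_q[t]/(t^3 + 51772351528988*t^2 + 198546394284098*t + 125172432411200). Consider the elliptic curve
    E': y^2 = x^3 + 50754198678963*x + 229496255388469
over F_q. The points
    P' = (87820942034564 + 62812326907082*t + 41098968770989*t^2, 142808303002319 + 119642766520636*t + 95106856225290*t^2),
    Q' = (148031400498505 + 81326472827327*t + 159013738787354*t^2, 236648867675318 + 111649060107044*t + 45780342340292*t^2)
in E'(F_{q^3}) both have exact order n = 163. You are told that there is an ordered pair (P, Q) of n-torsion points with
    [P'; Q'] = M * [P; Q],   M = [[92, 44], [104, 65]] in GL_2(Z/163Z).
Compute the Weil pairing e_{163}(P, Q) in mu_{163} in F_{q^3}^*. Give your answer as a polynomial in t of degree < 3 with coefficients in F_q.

e_{163} is bilinear + alternating on E[163], so e_{163}(92*P + 44*Q, 104*P + 65*Q) = e_{163}(P,Q)^(92*65-44*104).
So e_{163}(P,Q) = e_{163}(P',Q')^{119}, since 100*119 = 1 mod 163.
8-bit Miller (10100011) on E'/F_{260619602021183} with a'=50754198678963, b'=229496255388469: accumulate tangent/chord ratios at Q'+S and P'+S'.
e_{163}(P',Q') = 187382711289629 + 253300823609409*t + 171231136499494*t^2.
Thus e_{163}(P,Q) = 23935183464245 + 76660978804042*t + 217341491334145*t^2.

23935183464245 + 76660978804042*t + 217341491334145*t^2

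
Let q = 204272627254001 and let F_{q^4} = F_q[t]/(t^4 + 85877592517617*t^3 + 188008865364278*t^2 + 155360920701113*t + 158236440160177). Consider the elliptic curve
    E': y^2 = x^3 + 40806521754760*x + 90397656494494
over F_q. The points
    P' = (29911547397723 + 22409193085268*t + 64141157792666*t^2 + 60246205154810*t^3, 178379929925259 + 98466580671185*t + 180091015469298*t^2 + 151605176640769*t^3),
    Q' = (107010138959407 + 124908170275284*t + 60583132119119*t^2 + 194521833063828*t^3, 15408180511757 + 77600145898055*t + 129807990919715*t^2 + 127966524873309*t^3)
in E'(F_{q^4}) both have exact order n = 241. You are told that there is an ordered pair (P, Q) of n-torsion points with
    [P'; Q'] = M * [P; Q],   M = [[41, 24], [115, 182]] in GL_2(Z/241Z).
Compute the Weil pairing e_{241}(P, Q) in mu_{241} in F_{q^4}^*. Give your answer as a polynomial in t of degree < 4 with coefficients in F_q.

140070060021695 + 4844076956079*t + 62737487456187*t^2 + 5209298662456*t^3

Under M = [[41,24],[115,182]] in GL_2(Z/241), e_{241}(P',Q') = e_{241}(P,Q)^(41*182-24*115 mod 241).
det M = 41*182 - 24*115 = 4702 = 123 (mod 241); 123^{-1} = 145 (mod 241).
Double-and-add over 11110001: 8-1 doublings, 5-1 additions; each step l_{T,T}/v_{2T} or l_{T,P'}/v at Q'+S for random S.
So e_{241}(P',Q') = 40611790413858 + 143572142317283*t + 114038736613178*t^2 + 80429392707451*t^3.
Raise to 145: e(P,Q) = 140070060021695 + 4844076956079*t + 62737487456187*t^2 + 5209298662456*t^3 in mu_{241}.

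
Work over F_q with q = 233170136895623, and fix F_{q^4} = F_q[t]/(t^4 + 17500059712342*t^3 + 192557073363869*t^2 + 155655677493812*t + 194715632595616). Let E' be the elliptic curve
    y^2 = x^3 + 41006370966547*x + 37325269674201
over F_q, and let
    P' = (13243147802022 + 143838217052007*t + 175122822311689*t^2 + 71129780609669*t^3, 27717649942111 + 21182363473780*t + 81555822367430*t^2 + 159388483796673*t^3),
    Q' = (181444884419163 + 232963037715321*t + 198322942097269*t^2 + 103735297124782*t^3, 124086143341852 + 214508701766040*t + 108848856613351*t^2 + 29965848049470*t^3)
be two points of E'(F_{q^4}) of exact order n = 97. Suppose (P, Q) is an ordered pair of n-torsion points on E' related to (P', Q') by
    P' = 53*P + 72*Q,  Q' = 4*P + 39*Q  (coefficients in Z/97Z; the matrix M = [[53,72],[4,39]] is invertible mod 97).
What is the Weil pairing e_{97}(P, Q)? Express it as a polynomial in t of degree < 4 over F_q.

e_{97}(aP+bQ,cP+dQ) = e_{97}(P,Q)^(ad-bc); with (a,b,c,d)=(53,72,4,39) this gives the det-97 law.
det M = 53*39 - 72*4 = 1779 = 33 (mod 97); 33^{-1} = 50 (mod 97).
7-bit Miller (1100001) on E'/F_{233170136895623} with a'=41006370966547, b'=37325269674201: accumulate tangent/chord ratios at Q'+S and P'+S'.
Miller gives e_{97}(P',Q') = 81980956638661 + 210546196522128*t + 55010400053772*t^2 + 150857384507830*t^3 in F_{233170136895623^4}.
e_{97}(P,Q) = (81980956638661 + 210546196522128*t + 55010400053772*t^2 + 150857384507830*t^3)^{50} = 171145041187850 + 126539011620229*t + 232261686104640*t^2 + 23777273155498*t^3.

171145041187850 + 126539011620229*t + 232261686104640*t^2 + 23777273155498*t^3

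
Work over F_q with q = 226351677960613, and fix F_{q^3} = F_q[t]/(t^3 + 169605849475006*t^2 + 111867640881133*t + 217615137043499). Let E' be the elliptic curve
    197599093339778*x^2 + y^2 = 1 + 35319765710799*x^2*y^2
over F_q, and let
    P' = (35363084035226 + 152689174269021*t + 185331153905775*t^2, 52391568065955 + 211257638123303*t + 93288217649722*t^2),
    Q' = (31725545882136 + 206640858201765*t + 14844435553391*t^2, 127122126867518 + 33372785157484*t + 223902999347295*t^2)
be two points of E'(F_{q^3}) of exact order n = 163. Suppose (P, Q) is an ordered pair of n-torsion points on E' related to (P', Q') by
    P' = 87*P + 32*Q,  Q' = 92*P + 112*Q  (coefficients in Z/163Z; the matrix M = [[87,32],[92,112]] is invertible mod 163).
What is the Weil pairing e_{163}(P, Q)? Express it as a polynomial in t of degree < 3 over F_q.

Under M = [[87,32],[92,112]] in GL_2(Z/163), e_{163}(P',Q') = e_{163}(P,Q)^(87*112-32*92 mod 163).
det M = 87*112 - 32*92 = 6800 = 117 (mod 163); 117^{-1} = 124 (mod 163).
Map (x,y)_Ed via u=(1+y)/(1-y), v=(1+y)/((1-y)x) to Montgomery A=158179883739375,B=90396159227546; then to (a',b')=(123514450253413,56464765348404).
8-bit Miller (10100011) on E'/F_{226351677960613} with a'=123514450253413, b'=56464765348404: accumulate tangent/chord ratios at Q'+S and P'+S'.
So e_{163}(P',Q') = 47210806153846 + 15420850103690*t + 3624346767887*t^2.
Finally e_{163}(P,Q) = 201549621148171 + 125925959556777*t + 208676531134503*t^2.

201549621148171 + 125925959556777*t + 208676531134503*t^2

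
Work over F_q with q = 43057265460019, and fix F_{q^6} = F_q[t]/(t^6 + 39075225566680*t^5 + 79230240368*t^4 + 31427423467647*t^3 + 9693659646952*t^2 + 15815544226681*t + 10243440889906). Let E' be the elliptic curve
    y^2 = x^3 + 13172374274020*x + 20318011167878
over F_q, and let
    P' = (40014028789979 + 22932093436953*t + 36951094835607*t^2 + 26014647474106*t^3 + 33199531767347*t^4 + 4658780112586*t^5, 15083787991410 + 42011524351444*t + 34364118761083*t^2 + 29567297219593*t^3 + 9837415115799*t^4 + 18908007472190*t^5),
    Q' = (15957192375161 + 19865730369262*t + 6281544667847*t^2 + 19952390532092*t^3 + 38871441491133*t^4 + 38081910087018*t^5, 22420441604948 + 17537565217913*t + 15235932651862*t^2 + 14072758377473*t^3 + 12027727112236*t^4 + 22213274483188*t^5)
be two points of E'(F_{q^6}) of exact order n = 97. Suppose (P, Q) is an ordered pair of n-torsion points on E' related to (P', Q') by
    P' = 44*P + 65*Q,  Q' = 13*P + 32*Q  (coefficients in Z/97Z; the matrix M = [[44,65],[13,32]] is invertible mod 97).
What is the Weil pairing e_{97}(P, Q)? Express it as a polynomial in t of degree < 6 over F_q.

8525512859884 + 32802356978513*t + 17944643267754*t^2 + 34504394145760*t^3 + 29303201246304*t^4 + 30639737681303*t^5

Alternating bilinearity on E[97] (values in mu_{97} in F_{43057265460019^6}) gives e(P',Q') = e(P,Q)^det(M).
So e_{97}(P,Q) = e_{97}(P',Q')^{51}, since 78*51 = 1 mod 97.
Run Miller on y^2=x^3+13172374274020*x+20318011167878 over F_{43057265460019}: ladder 1100001 (7 bits); e = f_P(D_Q)/f_Q(D_P).
Miller gives e_{97}(P',Q') = 38954057856990 + 19483274281779*t + 25465412506562*t^2 + 28860130103003*t^3 + 39518652481603*t^4 + 33988398911058*t^5 in F_{43057265460019^6}.
Hence e(P,Q) = 8525512859884 + 32802356978513*t + 17944643267754*t^2 + 34504394145760*t^3 + 29303201246304*t^4 + 30639737681303*t^5 in F_{43057265460019^6}^*.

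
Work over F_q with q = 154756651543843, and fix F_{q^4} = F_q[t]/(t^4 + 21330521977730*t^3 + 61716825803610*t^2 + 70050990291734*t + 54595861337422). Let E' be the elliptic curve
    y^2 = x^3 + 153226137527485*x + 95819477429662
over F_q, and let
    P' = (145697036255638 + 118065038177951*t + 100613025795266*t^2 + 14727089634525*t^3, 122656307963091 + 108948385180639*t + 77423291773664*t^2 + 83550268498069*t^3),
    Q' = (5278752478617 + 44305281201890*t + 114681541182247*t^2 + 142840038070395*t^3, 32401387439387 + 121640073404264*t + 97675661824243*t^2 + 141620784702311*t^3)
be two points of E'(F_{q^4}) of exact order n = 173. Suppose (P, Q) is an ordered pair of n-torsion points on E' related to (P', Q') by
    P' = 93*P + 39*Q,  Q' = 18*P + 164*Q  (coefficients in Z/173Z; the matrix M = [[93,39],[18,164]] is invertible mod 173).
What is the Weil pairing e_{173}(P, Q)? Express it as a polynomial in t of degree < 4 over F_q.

e_{173} is bilinear + alternating on E[173], so e_{173}(93*P + 39*Q, 18*P + 164*Q) = e_{173}(P,Q)^(93*164-39*18).
Inverting 18 mod 173: 125. Thus e_{173}(P,Q) = e(P',Q')^{125}.
Build f_{173,P'} and f_{173,Q'} via the 8-bit ladder of 173=10101101_2; evaluate at shifted divisors; quotient in F_{154756651543843^4}.
Miller gives e_{173}(P',Q') = 144730074116635 + 149327360648327*t + 12684167441629*t^2 + 23308480978934*t^3 in F_{154756651543843^4}.
Finally e_{173}(P,Q) = 40126967947582 + 95801736460227*t + 127996705838998*t^2 + 66775109534532*t^3.

40126967947582 + 95801736460227*t + 127996705838998*t^2 + 66775109534532*t^3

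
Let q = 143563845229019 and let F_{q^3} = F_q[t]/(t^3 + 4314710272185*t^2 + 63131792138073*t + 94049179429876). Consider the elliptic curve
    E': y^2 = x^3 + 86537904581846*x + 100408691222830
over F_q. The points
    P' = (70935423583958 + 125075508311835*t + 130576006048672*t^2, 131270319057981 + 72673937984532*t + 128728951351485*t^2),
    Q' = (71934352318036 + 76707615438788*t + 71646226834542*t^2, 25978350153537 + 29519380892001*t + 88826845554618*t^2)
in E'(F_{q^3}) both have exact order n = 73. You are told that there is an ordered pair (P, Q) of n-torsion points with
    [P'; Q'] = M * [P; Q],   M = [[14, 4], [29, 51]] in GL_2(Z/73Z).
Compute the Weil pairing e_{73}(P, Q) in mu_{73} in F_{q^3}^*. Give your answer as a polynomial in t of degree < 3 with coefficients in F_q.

106191454194138 + 88912310724159*t + 95246718308618*t^2

The 73-Weil pairing on E[73] over F_{143563845229019} is alternating-bilinear: e_{73}(P',Q') = e_{73}(P,Q)^det(M).
Hence e(P,Q) = e(P',Q')^{47} where 47 = 14^{-1} mod 73.
7-bit Miller (1001001) on E'/F_{143563845229019} with a'=86537904581846, b'=100408691222830: accumulate tangent/chord ratios at Q'+S and P'+S'.
The quotient is 98291000945117 + 113784711914722*t + 141599306158982*t^2.
(98291000945117 + 113784711914722*t + 141599306158982*t^2)^{47} mod (143563845229019,f) = 106191454194138 + 88912310724159*t + 95246718308618*t^2.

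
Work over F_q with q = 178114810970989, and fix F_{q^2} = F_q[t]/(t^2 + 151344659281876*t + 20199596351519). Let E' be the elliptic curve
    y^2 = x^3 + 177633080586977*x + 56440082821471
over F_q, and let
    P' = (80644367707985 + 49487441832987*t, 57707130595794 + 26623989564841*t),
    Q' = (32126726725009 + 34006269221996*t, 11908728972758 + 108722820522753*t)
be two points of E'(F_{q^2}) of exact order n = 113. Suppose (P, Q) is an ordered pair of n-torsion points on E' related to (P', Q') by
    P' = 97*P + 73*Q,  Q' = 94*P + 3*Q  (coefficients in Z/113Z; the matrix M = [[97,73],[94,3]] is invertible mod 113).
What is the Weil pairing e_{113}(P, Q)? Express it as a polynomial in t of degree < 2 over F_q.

145501396866094 + 45257545431144*t

Under M = [[97,73],[94,3]] in GL_2(Z/113), e_{113}(P',Q') = e_{113}(P,Q)^(97*3-73*94 mod 113).
97*3 - 73*94 = -6571; reduced mod 113: det = 96, inverse 93.
Run Miller on y^2=x^3+177633080586977*x+56440082821471 over F_{178114810970989}: ladder 1110001 (7 bits); e = f_P(D_Q)/f_Q(D_P).
e_{113}(P',Q') = 7391969252853 + 24843800853366*t.
Finally e_{113}(P,Q) = 145501396866094 + 45257545431144*t.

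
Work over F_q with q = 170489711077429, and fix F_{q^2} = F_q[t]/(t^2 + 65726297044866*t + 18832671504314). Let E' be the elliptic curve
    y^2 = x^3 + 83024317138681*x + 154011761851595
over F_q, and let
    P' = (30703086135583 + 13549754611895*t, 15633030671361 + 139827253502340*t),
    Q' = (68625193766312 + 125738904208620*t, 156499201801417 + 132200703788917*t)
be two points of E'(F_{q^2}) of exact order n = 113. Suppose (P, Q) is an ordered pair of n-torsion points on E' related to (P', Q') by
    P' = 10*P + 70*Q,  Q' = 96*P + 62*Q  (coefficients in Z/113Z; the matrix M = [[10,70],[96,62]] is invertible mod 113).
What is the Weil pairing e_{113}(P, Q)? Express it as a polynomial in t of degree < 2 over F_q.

4319646271581 + 113457177638653*t

The 113-Weil pairing on E[113] over F_{170489711077429} is alternating-bilinear: e_{113}(P',Q') = e_{113}(P,Q)^det(M).
So e_{113}(P,Q) = e_{113}(P',Q')^{57}, since 2*57 = 1 mod 113.
n = 113 = (1110001)_2 (7 bits, wt 4); accumulate f_{113,P'}(Q'+S)/f_{113,P'}(S) along the 6-step ladder.
Result: e(P',Q') = 4716199375735 + 1050324163033*t.
Finally e_{113}(P,Q) = 4319646271581 + 113457177638653*t.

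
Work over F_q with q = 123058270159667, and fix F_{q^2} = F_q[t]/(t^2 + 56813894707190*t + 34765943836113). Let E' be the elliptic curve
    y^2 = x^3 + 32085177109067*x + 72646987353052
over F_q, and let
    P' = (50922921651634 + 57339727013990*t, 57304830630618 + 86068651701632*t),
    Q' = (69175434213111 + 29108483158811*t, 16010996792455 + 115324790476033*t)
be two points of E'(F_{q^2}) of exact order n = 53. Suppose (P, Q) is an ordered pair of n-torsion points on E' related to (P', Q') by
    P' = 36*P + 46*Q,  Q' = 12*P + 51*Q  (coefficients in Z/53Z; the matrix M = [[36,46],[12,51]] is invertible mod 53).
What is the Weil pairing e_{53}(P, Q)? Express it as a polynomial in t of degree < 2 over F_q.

97731177598086 + 86461123661625*t

Under M = [[36,46],[12,51]] in GL_2(Z/53), e_{53}(P',Q') = e_{53}(P,Q)^(36*51-46*12 mod 53).
Inverting 12 mod 53: 31. Thus e_{53}(P,Q) = e(P',Q')^{31}.
Run Miller on y^2=x^3+32085177109067*x+72646987353052 over F_{123058270159667}: ladder 110101 (6 bits); e = f_P(D_Q)/f_Q(D_P).
f_P(D_Q)/f_Q(D_P) = 51812202235576 + 76080318206103*t.
e_{53}(P,Q) = (51812202235576 + 76080318206103*t)^{31} = 97731177598086 + 86461123661625*t.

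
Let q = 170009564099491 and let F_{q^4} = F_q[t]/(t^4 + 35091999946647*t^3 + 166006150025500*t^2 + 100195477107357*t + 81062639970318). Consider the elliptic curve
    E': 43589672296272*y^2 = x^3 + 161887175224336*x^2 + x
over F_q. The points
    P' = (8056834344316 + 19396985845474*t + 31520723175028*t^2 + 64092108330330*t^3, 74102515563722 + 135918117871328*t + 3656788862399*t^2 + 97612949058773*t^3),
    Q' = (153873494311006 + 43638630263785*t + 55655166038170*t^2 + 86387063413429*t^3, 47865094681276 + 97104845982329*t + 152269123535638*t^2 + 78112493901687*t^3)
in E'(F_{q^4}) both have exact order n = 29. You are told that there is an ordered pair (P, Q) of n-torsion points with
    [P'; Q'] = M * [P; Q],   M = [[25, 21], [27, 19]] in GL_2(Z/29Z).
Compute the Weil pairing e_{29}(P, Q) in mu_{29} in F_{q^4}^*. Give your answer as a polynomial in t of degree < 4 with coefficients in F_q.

Alternating bilinearity on E[29] (values in mu_{29} in F_{170009564099491^4}) gives e(P',Q') = e(P,Q)^det(M).
25*19 - 21*27 = -92; reduced mod 29: det = 24, inverse 23.
Montgomery->Weierstrass: x_W = 73577478184452*x+70561825622462, y_W=73577478184452*y on F_{170009564099491}; lands on y^2=x^3+128068145729794*x+20292989089234.
n = 29 = (11101)_2 (5 bits, wt 4); accumulate f_{29,P'}(Q'+S)/f_{29,P'}(S) along the 4-step ladder.
e_{29}(P',Q') = 54979507741613 + 160142178470068*t + 32942632520752*t^2 + 80990494183042*t^3.
Thus e_{29}(P,Q) = 5870697305321 + 22798651789144*t + 8816836350738*t^2 + 92072474594845*t^3.

5870697305321 + 22798651789144*t + 8816836350738*t^2 + 92072474594845*t^3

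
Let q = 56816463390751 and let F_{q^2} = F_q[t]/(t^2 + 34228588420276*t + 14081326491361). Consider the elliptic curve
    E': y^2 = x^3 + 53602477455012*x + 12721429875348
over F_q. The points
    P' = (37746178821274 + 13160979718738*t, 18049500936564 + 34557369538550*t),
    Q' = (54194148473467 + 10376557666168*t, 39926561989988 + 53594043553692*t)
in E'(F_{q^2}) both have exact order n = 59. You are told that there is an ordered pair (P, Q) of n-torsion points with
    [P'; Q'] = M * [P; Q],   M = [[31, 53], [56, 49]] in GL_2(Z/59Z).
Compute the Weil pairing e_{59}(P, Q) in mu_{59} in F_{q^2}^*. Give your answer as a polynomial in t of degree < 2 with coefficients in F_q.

Under M = [[31,53],[56,49]] in GL_2(Z/59), e_{59}(P',Q') = e_{59}(P,Q)^(31*49-53*56 mod 59).
det(M) mod 59 = 26; its inverse in (Z/59)^* is 25 (check: 26*25 mod 59 = 1).
Miller loop for e_{59} over F_{56816463390751^2}: bits of 59 = 111011; 5 double steps + 4 add steps, l/v at each.
Miller gives e_{59}(P',Q') = 22008383131854 + 18590873973754*t in F_{56816463390751^2}.
(22008383131854 + 18590873973754*t)^{25} mod (56816463390751,f) = 51293533356515 + 21648053895089*t.

51293533356515 + 21648053895089*t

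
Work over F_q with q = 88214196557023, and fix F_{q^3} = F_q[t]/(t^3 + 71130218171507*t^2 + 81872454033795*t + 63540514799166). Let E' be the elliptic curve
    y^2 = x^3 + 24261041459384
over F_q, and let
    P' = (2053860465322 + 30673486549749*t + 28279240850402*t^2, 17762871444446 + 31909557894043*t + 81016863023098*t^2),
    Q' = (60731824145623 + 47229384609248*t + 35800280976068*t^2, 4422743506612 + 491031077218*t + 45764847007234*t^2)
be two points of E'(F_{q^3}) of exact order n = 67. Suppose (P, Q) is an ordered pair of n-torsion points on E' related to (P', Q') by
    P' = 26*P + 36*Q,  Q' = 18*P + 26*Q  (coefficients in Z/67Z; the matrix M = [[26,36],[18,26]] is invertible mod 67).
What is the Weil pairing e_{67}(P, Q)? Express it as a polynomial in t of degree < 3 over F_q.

26023862714900 + 46689326809206*t + 79156357714543*t^2

Under M = [[26,36],[18,26]] in GL_2(Z/67), e_{67}(P',Q') = e_{67}(P,Q)^(26*26-36*18 mod 67).
Hence e(P,Q) = e(P',Q')^{12} where 12 = 28^{-1} mod 67.
Run Miller on y^2=x^3+24261041459384 over F_{88214196557023}: ladder 1000011 (7 bits); e = f_P(D_Q)/f_Q(D_P).
Result: e(P',Q') = 14751995279163 + 28227591147297*t + 48024246239569*t^2.
Raise to 12: e(P,Q) = 26023862714900 + 46689326809206*t + 79156357714543*t^2 in mu_{67}.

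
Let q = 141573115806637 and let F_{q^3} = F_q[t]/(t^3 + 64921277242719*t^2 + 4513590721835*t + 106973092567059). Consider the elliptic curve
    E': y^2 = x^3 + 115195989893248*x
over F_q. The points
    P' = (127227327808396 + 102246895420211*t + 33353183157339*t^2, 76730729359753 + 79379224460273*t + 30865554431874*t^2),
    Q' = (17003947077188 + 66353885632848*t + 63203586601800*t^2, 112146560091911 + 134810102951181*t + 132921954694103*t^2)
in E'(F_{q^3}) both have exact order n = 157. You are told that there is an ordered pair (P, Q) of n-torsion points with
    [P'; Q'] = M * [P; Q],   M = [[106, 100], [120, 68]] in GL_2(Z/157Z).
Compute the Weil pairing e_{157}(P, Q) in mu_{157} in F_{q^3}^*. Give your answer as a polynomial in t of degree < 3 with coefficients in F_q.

e_{157} is bilinear + alternating on E[157], so e_{157}(106*P + 100*Q, 120*P + 68*Q) = e_{157}(P,Q)^(106*68-100*120).
det(M) mod 157 = 75; its inverse in (Z/157)^* is 67 (check: 75*67 mod 157 = 1).
Run Miller on y^2=x^3+115195989893248*x over F_{141573115806637}: ladder 10011101 (8 bits); e = f_P(D_Q)/f_Q(D_P).
f_P(D_Q)/f_Q(D_P) = 76079271430968 + 134225742986499*t + 125088803177607*t^2.
Finally e_{157}(P,Q) = 39795926122954 + 79516195947310*t + 129375527493525*t^2.

39795926122954 + 79516195947310*t + 129375527493525*t^2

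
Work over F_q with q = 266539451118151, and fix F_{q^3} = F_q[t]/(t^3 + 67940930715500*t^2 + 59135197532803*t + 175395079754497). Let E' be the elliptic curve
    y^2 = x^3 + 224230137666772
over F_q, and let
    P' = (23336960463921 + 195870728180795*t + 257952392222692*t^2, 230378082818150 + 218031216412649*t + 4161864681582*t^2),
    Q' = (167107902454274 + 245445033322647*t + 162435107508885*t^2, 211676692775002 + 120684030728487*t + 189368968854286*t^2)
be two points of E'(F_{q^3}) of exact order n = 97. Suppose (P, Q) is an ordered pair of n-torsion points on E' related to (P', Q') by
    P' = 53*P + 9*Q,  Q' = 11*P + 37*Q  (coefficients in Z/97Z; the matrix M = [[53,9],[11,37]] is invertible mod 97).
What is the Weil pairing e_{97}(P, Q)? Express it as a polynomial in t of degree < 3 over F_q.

199053105361465 + 62389555932366*t + 203053786022562*t^2

Under M = [[53,9],[11,37]] in GL_2(Z/97), e_{97}(P',Q') = e_{97}(P,Q)^(53*37-9*11 mod 97).
53*37 - 9*11 = 1862; reduced mod 97: det = 19, inverse 46.
7-bit Miller (1100001) on E'/F_{266539451118151} with a'=0, b'=224230137666772: accumulate tangent/chord ratios at Q'+S and P'+S'.
f_P(D_Q)/f_Q(D_P) = 215802902390107 + 85358485886815*t + 112835111491695*t^2.
Hence e(P,Q) = 199053105361465 + 62389555932366*t + 203053786022562*t^2 in F_{266539451118151^3}^*.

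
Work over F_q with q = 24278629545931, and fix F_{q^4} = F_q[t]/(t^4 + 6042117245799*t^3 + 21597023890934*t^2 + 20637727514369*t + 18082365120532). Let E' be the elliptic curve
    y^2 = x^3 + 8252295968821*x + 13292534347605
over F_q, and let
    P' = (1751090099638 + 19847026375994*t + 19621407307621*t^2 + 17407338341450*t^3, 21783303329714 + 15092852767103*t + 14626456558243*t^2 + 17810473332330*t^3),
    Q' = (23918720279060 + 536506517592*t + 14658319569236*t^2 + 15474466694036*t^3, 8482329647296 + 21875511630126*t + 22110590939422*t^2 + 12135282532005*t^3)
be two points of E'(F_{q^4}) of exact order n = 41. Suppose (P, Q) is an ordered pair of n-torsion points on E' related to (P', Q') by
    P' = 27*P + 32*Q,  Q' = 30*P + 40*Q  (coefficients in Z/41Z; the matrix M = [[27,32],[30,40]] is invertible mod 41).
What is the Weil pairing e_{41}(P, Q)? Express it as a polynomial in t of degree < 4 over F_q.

14948077280676 + 726991129198*t + 11449161405977*t^2 + 17126205550356*t^3

Under M = [[27,32],[30,40]] in GL_2(Z/41), e_{41}(P',Q') = e_{41}(P,Q)^(27*40-32*30 mod 41).
det M = 27*40 - 32*30 = 120 = 38 (mod 41); 38^{-1} = 27 (mod 41).
Double-and-add over 101001: 6-1 doublings, 3-1 additions; each step l_{T,T}/v_{2T} or l_{T,P'}/v at Q'+S for random S.
So e_{41}(P',Q') = 9093738058265 + 11588446826896*t + 18773769476987*t^2 + 14256671426586*t^3.
Finally e_{41}(P,Q) = 14948077280676 + 726991129198*t + 11449161405977*t^2 + 17126205550356*t^3.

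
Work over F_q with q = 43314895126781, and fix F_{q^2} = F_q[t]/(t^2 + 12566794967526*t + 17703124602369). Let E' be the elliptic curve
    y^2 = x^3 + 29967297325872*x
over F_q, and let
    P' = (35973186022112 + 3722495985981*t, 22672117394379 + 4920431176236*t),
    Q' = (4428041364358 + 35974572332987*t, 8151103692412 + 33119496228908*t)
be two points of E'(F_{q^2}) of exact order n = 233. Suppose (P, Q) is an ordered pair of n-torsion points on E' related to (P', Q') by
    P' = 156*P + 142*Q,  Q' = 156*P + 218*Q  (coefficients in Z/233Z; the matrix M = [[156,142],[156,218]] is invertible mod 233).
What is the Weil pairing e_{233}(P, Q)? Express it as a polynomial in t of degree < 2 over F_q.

40562435149827 + 18310810257892*t

Alternating bilinearity on E[233] (values in mu_{233} in F_{43314895126781^2}) gives e(P',Q') = e(P,Q)^det(M).
Hence e(P,Q) = e(P',Q')^{69} where 69 = 206^{-1} mod 233.
n = 233 = (11101001)_2 (8 bits, wt 5); accumulate f_{233,P'}(Q'+S)/f_{233,P'}(S) along the 7-step ladder.
So e_{233}(P',Q') = 2715878305909 + 41251093739469*t.
Hence e(P,Q) = 40562435149827 + 18310810257892*t in F_{43314895126781^2}^*.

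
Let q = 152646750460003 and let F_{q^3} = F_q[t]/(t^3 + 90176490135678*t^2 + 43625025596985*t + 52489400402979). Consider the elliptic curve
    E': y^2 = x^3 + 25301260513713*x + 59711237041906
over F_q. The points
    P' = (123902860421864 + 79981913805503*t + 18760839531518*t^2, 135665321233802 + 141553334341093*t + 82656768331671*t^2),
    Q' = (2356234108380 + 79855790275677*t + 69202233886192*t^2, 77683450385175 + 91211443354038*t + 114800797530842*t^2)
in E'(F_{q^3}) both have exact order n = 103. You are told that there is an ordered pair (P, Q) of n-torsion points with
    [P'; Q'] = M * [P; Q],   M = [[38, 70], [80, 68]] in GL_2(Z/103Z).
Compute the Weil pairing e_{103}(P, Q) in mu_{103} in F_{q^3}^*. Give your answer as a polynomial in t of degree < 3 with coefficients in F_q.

Under M = [[38,70],[80,68]] in GL_2(Z/103), e_{103}(P',Q') = e_{103}(P,Q)^(38*68-70*80 mod 103).
So e_{103}(P,Q) = e_{103}(P',Q')^{71}, since 74*71 = 1 mod 103.
Double-and-add over 1100111: 7-1 doublings, 5-1 additions; each step l_{T,T}/v_{2T} or l_{T,P'}/v at Q'+S for random S.
So e_{103}(P',Q') = 127951302920903 + 88084174802881*t + 52025505047334*t^2.
Hence e(P,Q) = 109901539088151 + 140733866977592*t + 44836589829884*t^2 in F_{152646750460003^3}^*.

109901539088151 + 140733866977592*t + 44836589829884*t^2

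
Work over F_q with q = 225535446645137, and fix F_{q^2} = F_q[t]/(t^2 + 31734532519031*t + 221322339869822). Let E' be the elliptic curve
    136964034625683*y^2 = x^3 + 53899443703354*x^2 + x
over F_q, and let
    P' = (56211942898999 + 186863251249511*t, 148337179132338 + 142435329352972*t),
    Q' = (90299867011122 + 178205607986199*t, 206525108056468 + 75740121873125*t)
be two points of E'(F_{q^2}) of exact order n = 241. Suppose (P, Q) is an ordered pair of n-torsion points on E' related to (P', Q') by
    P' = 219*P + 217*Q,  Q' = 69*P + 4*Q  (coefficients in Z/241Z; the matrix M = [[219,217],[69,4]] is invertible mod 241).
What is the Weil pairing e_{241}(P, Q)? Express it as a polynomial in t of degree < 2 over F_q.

209582533840058 + 93151614682763*t

e_{241}(aP+bQ,cP+dQ) = e_{241}(P,Q)^(ad-bc); with (a,b,c,d)=(219,217,69,4) this gives the det-241 law.
Inverting 122 mod 241: 81. Thus e_{241}(P,Q) = e(P',Q')^{81}.
Undo Montgomery via alpha=186390111563276, beta=5453248565351: (a',b')=(126277453461334,195418499242734) over F_{225535446645137}.
Double-and-add over 11110001: 8-1 doublings, 5-1 additions; each step l_{T,T}/v_{2T} or l_{T,P'}/v at Q'+S for random S.
The quotient is 162173469439927 + 45490830093669*t.
Hence e(P,Q) = 209582533840058 + 93151614682763*t in F_{225535446645137^2}^*.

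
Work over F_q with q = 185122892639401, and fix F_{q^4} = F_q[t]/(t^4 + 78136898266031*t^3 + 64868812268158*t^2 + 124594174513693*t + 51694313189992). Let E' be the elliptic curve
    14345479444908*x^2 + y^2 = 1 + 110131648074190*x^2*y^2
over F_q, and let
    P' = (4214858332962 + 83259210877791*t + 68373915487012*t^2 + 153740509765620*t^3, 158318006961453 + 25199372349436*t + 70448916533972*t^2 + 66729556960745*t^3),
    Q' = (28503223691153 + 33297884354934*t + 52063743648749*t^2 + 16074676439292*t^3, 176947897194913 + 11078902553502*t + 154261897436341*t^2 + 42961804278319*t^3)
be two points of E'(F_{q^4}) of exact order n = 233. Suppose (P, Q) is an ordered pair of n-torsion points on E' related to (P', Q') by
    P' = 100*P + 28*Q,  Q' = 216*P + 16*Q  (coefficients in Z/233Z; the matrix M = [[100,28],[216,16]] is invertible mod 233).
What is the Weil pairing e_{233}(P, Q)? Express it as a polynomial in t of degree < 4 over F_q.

e_{233}(aP+bQ,cP+dQ) = e_{233}(P,Q)^(ad-bc); with (a,b,c,d)=(100,28,216,16) this gives the det-233 law.
det M = 100*16 - 28*216 = -4448 = 212 (mod 233); 212^{-1} = 122 (mod 233).
Edwards a_E,d_E -> Montgomery A=85164423941361,B=53389922461115 -> Weierstrass 180135189038523,78345755097677 via alpha=82453818799650,beta=68614904162380.
Build f_{233,P'} and f_{233,Q'} via the 8-bit ladder of 233=11101001_2; evaluate at shifted divisors; quotient in F_{185122892639401^4}.
Miller gives e_{233}(P',Q') = 127026673664520 + 154097108957873*t + 181108440142667*t^2 + 128398885143669*t^3 in F_{185122892639401^4}.
Finally e_{233}(P,Q) = 130801707192274 + 127039123147682*t + 69303760018023*t^2 + 137638646708156*t^3.

130801707192274 + 127039123147682*t + 69303760018023*t^2 + 137638646708156*t^3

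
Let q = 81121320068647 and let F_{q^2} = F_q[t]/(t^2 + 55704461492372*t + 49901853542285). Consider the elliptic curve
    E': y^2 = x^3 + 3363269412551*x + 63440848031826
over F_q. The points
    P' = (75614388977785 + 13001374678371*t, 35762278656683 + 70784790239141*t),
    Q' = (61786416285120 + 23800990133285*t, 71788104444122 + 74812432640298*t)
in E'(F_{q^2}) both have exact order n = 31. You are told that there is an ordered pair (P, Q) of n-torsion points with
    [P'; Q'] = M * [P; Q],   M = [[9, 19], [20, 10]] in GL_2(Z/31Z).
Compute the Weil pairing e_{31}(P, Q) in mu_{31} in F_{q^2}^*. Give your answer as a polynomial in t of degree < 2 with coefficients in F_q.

76069149835635 + 30358119639461*t

Alternating bilinearity on E[31] (values in mu_{31} in F_{81121320068647^2}) gives e(P',Q') = e(P,Q)^det(M).
9*10 - 19*20 = -290; reduced mod 31: det = 20, inverse 14.
Run Miller on y^2=x^3+3363269412551*x+63440848031826 over F_{81121320068647}: ladder 11111 (5 bits); e = f_P(D_Q)/f_Q(D_P).
So e_{31}(P',Q') = 12617776537611 + 30927774093944*t.
e_{31}(P,Q) = (12617776537611 + 30927774093944*t)^{14} = 76069149835635 + 30358119639461*t.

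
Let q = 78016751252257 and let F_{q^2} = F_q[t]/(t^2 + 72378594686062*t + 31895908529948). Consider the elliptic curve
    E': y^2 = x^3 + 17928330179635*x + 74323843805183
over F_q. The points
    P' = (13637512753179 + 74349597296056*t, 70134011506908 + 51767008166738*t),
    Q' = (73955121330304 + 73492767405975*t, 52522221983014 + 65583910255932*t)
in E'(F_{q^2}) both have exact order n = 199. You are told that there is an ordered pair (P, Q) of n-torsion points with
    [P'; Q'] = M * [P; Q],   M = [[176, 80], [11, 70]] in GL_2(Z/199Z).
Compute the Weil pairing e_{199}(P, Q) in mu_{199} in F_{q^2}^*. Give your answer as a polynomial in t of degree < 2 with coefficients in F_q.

3254059281520 + 26748006387347*t

e_{199} is bilinear + alternating on E[199], so e_{199}(176*P + 80*Q, 11*P + 70*Q) = e_{199}(P,Q)^(176*70-80*11).
So e_{199}(P,Q) = e_{199}(P',Q')^{119}, since 97*119 = 1 mod 199.
Double-and-add over 11000111: 8-1 doublings, 5-1 additions; each step l_{T,T}/v_{2T} or l_{T,P'}/v at Q'+S for random S.
The quotient is 65618898730278 + 63378771938070*t.
Thus e_{199}(P,Q) = 3254059281520 + 26748006387347*t.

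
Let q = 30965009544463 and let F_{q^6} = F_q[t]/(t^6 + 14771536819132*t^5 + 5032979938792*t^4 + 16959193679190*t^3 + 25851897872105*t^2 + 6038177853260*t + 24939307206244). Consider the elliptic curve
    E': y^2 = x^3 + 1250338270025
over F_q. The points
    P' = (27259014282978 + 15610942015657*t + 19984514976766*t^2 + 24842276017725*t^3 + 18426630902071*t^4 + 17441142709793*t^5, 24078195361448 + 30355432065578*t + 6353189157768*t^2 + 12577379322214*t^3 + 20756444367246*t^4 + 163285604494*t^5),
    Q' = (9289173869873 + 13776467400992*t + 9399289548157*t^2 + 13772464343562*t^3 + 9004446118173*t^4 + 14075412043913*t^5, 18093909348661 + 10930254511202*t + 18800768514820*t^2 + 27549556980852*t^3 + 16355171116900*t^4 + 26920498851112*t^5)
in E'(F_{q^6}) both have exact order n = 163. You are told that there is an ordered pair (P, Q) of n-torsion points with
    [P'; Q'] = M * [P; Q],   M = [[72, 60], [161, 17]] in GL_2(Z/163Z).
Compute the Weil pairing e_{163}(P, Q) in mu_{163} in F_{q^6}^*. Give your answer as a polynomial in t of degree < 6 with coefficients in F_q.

10483211571913 + 1097814310950*t + 681790733629*t^2 + 27085227202912*t^3 + 5329320508595*t^4 + 2706199809511*t^5

Under M = [[72,60],[161,17]] in GL_2(Z/163), e_{163}(P',Q') = e_{163}(P,Q)^(72*17-60*161 mod 163).
det M = 72*17 - 60*161 = -8436 = 40 (mod 163); 40^{-1} = 53 (mod 163).
Double-and-add over 10100011: 8-1 doublings, 4-1 additions; each step l_{T,T}/v_{2T} or l_{T,P'}/v at Q'+S for random S.
Miller gives e_{163}(P',Q') = 9737792006933 + 18017430770321*t + 30351018802018*t^2 + 16013297414312*t^3 + 16229118417949*t^4 + 11759664321679*t^5 in F_{30965009544463^6}.
(9737792006933 + 18017430770321*t + 30351018802018*t^2 + 16013297414312*t^3 + 16229118417949*t^4 + 11759664321679*t^5)^{53} mod (30965009544463,f) = 10483211571913 + 1097814310950*t + 681790733629*t^2 + 27085227202912*t^3 + 5329320508595*t^4 + 2706199809511*t^5.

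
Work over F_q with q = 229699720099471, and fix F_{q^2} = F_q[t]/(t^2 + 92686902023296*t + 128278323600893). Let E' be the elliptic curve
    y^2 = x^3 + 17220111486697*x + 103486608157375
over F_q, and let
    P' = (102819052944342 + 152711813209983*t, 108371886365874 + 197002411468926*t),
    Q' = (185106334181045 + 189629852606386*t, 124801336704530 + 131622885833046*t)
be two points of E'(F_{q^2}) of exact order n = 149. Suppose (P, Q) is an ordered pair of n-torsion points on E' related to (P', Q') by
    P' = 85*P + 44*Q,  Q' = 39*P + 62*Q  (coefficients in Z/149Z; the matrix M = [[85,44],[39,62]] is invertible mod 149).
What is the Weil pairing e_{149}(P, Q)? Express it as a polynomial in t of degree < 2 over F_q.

94594308008292 + 187738428568930*t

e_{149} is bilinear + alternating on E[149], so e_{149}(85*P + 44*Q, 39*P + 62*Q) = e_{149}(P,Q)^(85*62-44*39).
Hence e(P,Q) = e(P',Q')^{88} where 88 = 127^{-1} mod 149.
Build f_{149,P'} and f_{149,Q'} via the 8-bit ladder of 149=10010101_2; evaluate at shifted divisors; quotient in F_{229699720099471^2}.
e_{149}(P',Q') = 194161636286868 + 221187837180625*t.
Thus e_{149}(P,Q) = 94594308008292 + 187738428568930*t.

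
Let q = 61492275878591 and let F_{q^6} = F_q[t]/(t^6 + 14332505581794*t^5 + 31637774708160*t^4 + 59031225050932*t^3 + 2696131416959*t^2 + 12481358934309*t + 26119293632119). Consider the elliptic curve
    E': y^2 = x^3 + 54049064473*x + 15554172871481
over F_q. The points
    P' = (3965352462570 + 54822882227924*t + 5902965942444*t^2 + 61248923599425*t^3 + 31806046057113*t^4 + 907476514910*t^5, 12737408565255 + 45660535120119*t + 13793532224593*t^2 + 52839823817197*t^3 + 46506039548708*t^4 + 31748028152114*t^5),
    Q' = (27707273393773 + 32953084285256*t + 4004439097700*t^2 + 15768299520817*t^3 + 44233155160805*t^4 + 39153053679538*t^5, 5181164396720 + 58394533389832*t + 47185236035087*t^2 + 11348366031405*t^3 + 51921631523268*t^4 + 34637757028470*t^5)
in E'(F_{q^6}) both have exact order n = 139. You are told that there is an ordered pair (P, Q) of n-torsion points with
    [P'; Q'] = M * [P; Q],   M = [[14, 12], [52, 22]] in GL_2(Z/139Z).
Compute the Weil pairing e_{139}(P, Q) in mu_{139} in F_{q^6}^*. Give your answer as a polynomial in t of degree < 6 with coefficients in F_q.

37749881336480 + 41303837607093*t + 56689919042290*t^2 + 42392283417214*t^3 + 49951251213084*t^4 + 19526432103434*t^5

The 139-Weil pairing on E[139] over F_{61492275878591} is alternating-bilinear: e_{139}(P',Q') = e_{139}(P,Q)^det(M).
det(M) mod 139 = 101; its inverse in (Z/139)^* is 128 (check: 101*128 mod 139 = 1).
Build f_{139,P'} and f_{139,Q'} via the 8-bit ladder of 139=10001011_2; evaluate at shifted divisors; quotient in F_{61492275878591^6}.
e_{139}(P',Q') = 7640411100141 + 33107842870301*t + 25428259174628*t^2 + 1224624999684*t^3 + 60426982840703*t^4 + 39378283669041*t^5.
Thus e_{139}(P,Q) = 37749881336480 + 41303837607093*t + 56689919042290*t^2 + 42392283417214*t^3 + 49951251213084*t^4 + 19526432103434*t^5.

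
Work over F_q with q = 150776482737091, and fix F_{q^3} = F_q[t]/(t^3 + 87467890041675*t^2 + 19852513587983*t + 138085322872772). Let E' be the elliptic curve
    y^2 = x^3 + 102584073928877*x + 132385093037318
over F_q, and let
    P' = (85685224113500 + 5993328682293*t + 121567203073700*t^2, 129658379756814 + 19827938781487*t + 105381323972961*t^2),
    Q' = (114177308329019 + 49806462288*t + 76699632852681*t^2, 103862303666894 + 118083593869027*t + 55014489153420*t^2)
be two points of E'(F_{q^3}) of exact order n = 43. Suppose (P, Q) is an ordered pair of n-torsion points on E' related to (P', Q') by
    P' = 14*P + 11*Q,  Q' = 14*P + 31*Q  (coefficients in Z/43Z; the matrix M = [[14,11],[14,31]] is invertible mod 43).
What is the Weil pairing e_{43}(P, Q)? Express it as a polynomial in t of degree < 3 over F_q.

42378006164501 + 142801226094943*t + 141530663931808*t^2

e_{43} is bilinear + alternating on E[43], so e_{43}(14*P + 11*Q, 14*P + 31*Q) = e_{43}(P,Q)^(14*31-11*14).
So e_{43}(P,Q) = e_{43}(P',Q')^{2}, since 22*2 = 1 mod 43.
Build f_{43,P'} and f_{43,Q'} via the 6-bit ladder of 43=101011_2; evaluate at shifted divisors; quotient in F_{150776482737091^3}.
Result: e(P',Q') = 46939276916668 + 159768154089*t + 26992242314682*t^2.
(46939276916668 + 159768154089*t + 26992242314682*t^2)^{2} mod (150776482737091,f) = 42378006164501 + 142801226094943*t + 141530663931808*t^2.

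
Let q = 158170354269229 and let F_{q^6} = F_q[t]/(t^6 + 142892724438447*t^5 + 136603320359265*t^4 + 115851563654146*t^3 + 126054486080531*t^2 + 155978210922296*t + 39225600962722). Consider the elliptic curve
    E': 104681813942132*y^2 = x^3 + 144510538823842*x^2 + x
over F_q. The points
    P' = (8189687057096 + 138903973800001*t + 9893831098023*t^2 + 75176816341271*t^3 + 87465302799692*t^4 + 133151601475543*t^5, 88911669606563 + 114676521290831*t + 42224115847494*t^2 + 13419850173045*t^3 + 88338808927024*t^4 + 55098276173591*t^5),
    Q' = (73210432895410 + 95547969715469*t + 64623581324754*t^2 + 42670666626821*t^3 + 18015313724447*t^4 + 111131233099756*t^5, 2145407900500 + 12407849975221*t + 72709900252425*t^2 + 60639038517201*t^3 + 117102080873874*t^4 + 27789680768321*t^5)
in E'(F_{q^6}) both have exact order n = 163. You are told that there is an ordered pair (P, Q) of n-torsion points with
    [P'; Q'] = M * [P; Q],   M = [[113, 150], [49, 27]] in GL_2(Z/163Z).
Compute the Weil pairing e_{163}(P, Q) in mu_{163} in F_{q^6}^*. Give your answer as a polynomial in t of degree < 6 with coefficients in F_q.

90453424896608 + 80399562552157*t + 82163160646866*t^2 + 95286855115125*t^3 + 4594017950448*t^4 + 91221611655851*t^5

The 163-Weil pairing on E[163] over F_{158170354269229} is alternating-bilinear: e_{163}(P',Q') = e_{163}(P,Q)^det(M).
det(M) mod 163 = 102; its inverse in (Z/163)^* is 8 (check: 102*8 mod 163 = 1).
Set x_W=55210737687180*u+83450437394821, y_W=55210737687180*v; then E': y_W^2=x_W^3+92877189328729.
Build f_{163,P'} and f_{163,Q'} via the 8-bit ladder of 163=10100011_2; evaluate at shifted divisors; quotient in F_{158170354269229^6}.
So e_{163}(P',Q') = 29437995961701 + 26768793989562*t + 76041793876661*t^2 + 75514492567089*t^3 + 52599795798228*t^4 + 34364253338063*t^5.
e_{163}(P,Q) = (29437995961701 + 26768793989562*t + 76041793876661*t^2 + 75514492567089*t^3 + 52599795798228*t^4 + 34364253338063*t^5)^{8} = 90453424896608 + 80399562552157*t + 82163160646866*t^2 + 95286855115125*t^3 + 4594017950448*t^4 + 91221611655851*t^5.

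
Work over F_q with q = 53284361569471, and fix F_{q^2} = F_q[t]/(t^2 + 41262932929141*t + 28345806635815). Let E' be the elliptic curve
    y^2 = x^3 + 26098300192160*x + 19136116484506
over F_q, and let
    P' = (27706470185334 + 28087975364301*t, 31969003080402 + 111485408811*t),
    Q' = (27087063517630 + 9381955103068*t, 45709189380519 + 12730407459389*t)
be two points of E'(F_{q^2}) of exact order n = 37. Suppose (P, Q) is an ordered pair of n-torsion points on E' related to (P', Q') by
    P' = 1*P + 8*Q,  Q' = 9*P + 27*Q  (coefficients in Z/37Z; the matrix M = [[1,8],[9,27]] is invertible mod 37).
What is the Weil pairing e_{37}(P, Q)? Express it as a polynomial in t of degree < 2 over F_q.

39463948425347 + 31321673519843*t

Since e_{37}(P,P)=e_{37}(Q,Q)=1 and e_{37}(Q,P)=e_{37}(P,Q)^{-1}, expanding e_{37}(1*P + 8*Q,9*P + 27*Q) leaves e(P,Q)^det(M).
det M = 1*27 - 8*9 = -45 = 29 (mod 37); 29^{-1} = 23 (mod 37).
6-bit Miller (100101) on E'/F_{53284361569471} with a'=26098300192160, b'=19136116484506: accumulate tangent/chord ratios at Q'+S and P'+S'.
So e_{37}(P',Q') = 26130360721586 + 20443039366597*t.
Hence e(P,Q) = 39463948425347 + 31321673519843*t in F_{53284361569471^2}^*.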